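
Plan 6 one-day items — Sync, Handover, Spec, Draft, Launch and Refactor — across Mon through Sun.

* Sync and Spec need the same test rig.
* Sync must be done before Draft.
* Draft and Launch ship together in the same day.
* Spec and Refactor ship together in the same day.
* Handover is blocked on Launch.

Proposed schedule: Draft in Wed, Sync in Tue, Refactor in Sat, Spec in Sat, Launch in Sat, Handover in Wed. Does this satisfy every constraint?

Sync and Spec need the same test rig — holds.
Sync must be done before Draft — holds.
Draft and Launch ship together in the same day — violated.
Handover is blocked on Launch — violated.
Spec and Refactor ship together in the same day — holds.

No — it violates: Handover is blocked on Launch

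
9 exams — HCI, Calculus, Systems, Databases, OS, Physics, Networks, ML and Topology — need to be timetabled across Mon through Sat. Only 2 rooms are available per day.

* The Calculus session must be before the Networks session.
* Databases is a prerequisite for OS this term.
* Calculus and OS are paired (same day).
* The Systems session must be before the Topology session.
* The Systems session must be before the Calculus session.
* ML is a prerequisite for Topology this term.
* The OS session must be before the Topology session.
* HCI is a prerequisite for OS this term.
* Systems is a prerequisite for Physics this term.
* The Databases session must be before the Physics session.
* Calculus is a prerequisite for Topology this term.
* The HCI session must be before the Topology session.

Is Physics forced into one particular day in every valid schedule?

Physics can be Tue (e.g. Calculus -> Wed, ML -> Thu, HCI -> Tue, Physics -> Tue, Networks -> Thu, Systems -> Mon, OS -> Wed, Topology -> Fri, Databases -> Mon) or Wed (e.g. HCI=Mon; Physics=Wed; ML=Tue; Networks=Fri; Databases=Tue; Systems=Mon; Calculus=Thu; OS=Thu; Topology=Fri).

No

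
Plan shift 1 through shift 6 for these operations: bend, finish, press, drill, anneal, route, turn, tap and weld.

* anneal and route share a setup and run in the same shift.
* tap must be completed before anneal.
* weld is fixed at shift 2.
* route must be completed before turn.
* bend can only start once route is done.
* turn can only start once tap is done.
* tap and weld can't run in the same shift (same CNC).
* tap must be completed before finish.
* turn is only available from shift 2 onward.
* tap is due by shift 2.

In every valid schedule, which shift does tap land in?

tap's window is shift 1–shift 2.
weld is fixed at shift 2, and tap can't share a shift with weld.
So tap must be shift 1.

shift 1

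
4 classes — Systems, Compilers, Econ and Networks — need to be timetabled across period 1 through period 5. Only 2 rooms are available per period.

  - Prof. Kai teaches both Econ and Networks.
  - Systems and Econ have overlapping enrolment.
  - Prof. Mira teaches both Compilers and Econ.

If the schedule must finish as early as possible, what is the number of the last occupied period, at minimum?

period 3

With at most 2 per period and 4 classes, at least 2 periods are needed.
Could 2 periods be enough, i.e. nothing placed later than period 2? Econ could only be at {period 1, period 2}; try each:
- suppose Econ is at period 1; Systems can't share with Econ (period 1) → {period 2}; Networks can't share with Econ (period 1) → {period 2}; Compilers can't share with Econ (period 1) → {period 2}; that puts Systems, Compilers and Networks all in period 2 — more than 2 per period.
- suppose Econ is at period 2; Systems can't share with Econ (period 2) → {period 1}; Networks can't share with Econ (period 2) → {period 1}; Compilers can't share with Econ (period 2) → {period 1}; that puts Systems, Compilers and Networks all in period 1 — more than 2 per period.
Every option fails, so 2 periods is not enough.
3 works (last occupied period: period 3): for example Compilers=period 1, Systems=period 1, Econ=period 2, Networks=period 3.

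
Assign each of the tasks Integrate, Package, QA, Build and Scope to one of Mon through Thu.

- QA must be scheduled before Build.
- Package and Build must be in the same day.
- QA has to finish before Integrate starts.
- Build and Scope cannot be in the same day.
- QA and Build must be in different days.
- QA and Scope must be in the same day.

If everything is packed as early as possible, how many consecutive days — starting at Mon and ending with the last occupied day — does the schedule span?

2 days

The precedence chain requires at least 2 distinct days.
2 works (last occupied day: Tue): for example Integrate -> Tue; QA -> Mon; Build -> Tue; Package -> Tue; Scope -> Mon.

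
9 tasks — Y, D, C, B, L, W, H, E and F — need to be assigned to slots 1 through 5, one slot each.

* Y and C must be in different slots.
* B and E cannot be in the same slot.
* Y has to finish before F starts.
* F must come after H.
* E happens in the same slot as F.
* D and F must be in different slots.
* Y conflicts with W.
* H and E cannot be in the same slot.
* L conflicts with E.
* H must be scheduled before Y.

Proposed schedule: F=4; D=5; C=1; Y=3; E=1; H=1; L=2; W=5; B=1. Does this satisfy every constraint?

Y conflicts with W — holds.
Y has to finish before F starts — holds.
D and F must be in different slots — holds.
B and E cannot be in the same slot — violated.
Y and C must be in different slots — holds.
E happens in the same slot as F — violated.
H must be scheduled before Y — holds.
L conflicts with E — holds.
F must come after H — holds.
H and E cannot be in the same slot — violated.

Invalid. H and E cannot be in the same slot.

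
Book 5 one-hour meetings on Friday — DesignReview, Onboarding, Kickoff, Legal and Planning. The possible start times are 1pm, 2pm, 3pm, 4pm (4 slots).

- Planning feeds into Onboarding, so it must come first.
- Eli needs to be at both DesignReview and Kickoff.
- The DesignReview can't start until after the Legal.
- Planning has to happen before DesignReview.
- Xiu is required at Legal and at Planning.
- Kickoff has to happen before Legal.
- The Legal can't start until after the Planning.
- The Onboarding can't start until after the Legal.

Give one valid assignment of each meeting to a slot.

DesignReview -> 3pm, Planning -> 1pm, Legal -> 2pm, Onboarding -> 3pm, Kickoff -> 1pm

Checking: Legal(2pm) before Onboarding(3pm); Planning(1pm) before Onboarding(3pm); Planning(1pm) before DesignReview(3pm); Kickoff(1pm) before Legal(2pm); Legal(2pm) before DesignReview(3pm); Planning(1pm) before Legal(2pm); Legal(2pm) != Planning(1pm); DesignReview(3pm) != Kickoff(1pm).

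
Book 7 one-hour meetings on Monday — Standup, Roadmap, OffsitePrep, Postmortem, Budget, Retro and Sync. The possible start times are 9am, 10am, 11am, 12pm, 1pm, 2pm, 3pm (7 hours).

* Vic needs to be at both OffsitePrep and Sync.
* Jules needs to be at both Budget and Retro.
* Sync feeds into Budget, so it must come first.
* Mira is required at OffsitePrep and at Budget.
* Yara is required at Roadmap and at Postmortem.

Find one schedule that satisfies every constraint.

Budget in 10am; OffsitePrep in 11am; Retro in 9am; Postmortem in 10am; Standup in 9am; Sync in 9am; Roadmap in 9am

Checking: Sync(9am) before Budget(10am); OffsitePrep(11am) != Sync(9am); Budget(10am) != Retro(9am); OffsitePrep(11am) != Budget(10am); Roadmap(9am) != Postmortem(10am).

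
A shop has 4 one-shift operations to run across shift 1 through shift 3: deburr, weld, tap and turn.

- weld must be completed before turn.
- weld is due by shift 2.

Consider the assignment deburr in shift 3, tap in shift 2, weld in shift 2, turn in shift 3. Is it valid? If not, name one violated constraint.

weld must be completed before turn — holds.
weld is due by shift 2 — holds.

Yes, all constraints hold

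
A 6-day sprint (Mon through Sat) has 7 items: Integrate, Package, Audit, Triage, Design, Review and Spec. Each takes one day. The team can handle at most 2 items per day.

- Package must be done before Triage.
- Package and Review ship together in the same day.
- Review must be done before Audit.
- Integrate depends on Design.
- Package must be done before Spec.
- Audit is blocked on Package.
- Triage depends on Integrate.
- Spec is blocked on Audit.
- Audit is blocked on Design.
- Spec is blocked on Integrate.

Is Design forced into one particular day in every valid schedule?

Design can be Mon (e.g. Review=Tue, Design=Mon, Integrate=Wed, Package=Tue, Triage=Thu, Spec=Thu, Audit=Wed) or Tue (e.g. Review=Mon, Spec=Thu, Audit=Wed, Design=Tue, Triage=Thu, Package=Mon, Integrate=Wed).

No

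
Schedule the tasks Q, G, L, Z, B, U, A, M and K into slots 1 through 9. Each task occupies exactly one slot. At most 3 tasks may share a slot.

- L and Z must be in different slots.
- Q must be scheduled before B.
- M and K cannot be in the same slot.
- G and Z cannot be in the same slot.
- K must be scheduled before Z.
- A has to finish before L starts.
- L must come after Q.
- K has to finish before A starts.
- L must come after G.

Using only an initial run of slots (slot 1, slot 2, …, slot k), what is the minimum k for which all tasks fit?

The precedence chain requires at least 3 distinct slots.
With at most 3 per slot and 9 tasks, at least 3 slots are needed.
3 works (last occupied slot: 3): for example L -> 3; B -> 2; U -> 3; K -> 1; A -> 2; Q -> 1; Z -> 2; M -> 3; G -> 1.

3 slots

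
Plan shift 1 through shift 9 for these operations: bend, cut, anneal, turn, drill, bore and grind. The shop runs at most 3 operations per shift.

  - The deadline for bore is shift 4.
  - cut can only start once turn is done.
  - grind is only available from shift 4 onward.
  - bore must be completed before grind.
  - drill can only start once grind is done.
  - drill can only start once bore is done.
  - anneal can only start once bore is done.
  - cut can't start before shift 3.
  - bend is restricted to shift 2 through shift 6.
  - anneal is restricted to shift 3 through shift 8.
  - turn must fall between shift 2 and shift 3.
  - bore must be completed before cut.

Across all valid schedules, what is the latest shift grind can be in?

shift 8

Grind is available from shift 4; downstream work caps grind at shift 8.
grind at shift 8 is achievable: bore in shift 1; grind in shift 8; turn in shift 2; bend in shift 2; drill in shift 9; cut in shift 3; anneal in shift 3.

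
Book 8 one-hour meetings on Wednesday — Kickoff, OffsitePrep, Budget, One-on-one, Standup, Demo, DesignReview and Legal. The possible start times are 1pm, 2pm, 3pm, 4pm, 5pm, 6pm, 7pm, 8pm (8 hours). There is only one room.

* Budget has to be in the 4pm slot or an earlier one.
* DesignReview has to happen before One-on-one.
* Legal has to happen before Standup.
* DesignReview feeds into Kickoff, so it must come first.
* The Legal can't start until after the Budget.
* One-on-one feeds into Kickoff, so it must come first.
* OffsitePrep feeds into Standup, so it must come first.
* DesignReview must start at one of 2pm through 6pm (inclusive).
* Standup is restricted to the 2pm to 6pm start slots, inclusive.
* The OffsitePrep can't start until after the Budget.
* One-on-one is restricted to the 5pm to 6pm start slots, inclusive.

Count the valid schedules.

Splitting on Kickoff: it can be 7pm (14), 8pm (14). Listing each branch's schedules as (OffsitePrep, Budget, One-on-one, Standup, Demo, DesignReview, Legal):
Kickoff=7pm: (2pm,1pm,5pm,6pm,8pm,3pm,4pm) (2pm,1pm,5pm,6pm,8pm,4pm,3pm) (2pm,1pm,6pm,4pm,8pm,5pm,3pm) (2pm,1pm,6pm,5pm,8pm,3pm,4pm) (2pm,1pm,6pm,5pm,8pm,4pm,3pm) (3pm,1pm,5pm,6pm,8pm,2pm,4pm) (3pm,1pm,5pm,6pm,8pm,4pm,2pm) (3pm,1pm,6pm,4pm,8pm,5pm,2pm) (3pm,1pm,6pm,5pm,8pm,2pm,4pm) (3pm,1pm,6pm,5pm,8pm,4pm,2pm) (4pm,1pm,5pm,6pm,8pm,2pm,3pm) (4pm,1pm,5pm,6pm,8pm,3pm,2pm) (4pm,1pm,6pm,5pm,8pm,2pm,3pm) (4pm,1pm,6pm,5pm,8pm,3pm,2pm) — 14.
Kickoff=8pm: (2pm,1pm,5pm,6pm,7pm,3pm,4pm) (2pm,1pm,5pm,6pm,7pm,4pm,3pm) (2pm,1pm,6pm,4pm,7pm,5pm,3pm) (2pm,1pm,6pm,5pm,7pm,3pm,4pm) (2pm,1pm,6pm,5pm,7pm,4pm,3pm) (3pm,1pm,5pm,6pm,7pm,2pm,4pm) (3pm,1pm,5pm,6pm,7pm,4pm,2pm) (3pm,1pm,6pm,4pm,7pm,5pm,2pm) (3pm,1pm,6pm,5pm,7pm,2pm,4pm) (3pm,1pm,6pm,5pm,7pm,4pm,2pm) (4pm,1pm,5pm,6pm,7pm,2pm,3pm) (4pm,1pm,5pm,6pm,7pm,3pm,2pm) (4pm,1pm,6pm,5pm,7pm,2pm,3pm) (4pm,1pm,6pm,5pm,7pm,3pm,2pm) — 14.
Summing: 14 + 14 = 28.

28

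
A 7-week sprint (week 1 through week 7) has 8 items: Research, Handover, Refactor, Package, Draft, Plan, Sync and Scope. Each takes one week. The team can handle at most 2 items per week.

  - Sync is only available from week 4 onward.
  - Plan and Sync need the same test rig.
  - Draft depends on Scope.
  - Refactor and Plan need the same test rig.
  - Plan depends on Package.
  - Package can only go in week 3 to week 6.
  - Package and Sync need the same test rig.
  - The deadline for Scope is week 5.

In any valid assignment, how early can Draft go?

Precedence pushes Draft to at least week 2.
Draft at week 2 is achievable: Sync=week 4; Scope=week 1; Draft=week 2; Plan=week 5; Refactor=week 3; Package=week 3; Research=week 1; Handover=week 2.

week 2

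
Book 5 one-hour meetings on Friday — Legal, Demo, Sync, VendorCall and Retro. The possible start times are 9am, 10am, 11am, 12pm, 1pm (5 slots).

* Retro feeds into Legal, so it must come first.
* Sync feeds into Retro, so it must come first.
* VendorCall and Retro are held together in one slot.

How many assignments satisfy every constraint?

50

Splitting on Legal: it can be 11am (5), 12pm (15), 1pm (30). Listing each branch's schedules as (Demo, Sync, VendorCall, Retro):
Legal=11am: (9am,9am,10am,10am) (10am,9am,10am,10am) (11am,9am,10am,10am) (12pm,9am,10am,10am) (1pm,9am,10am,10am) — 5.
Legal=12pm: (9am,9am,10am,10am) (9am,9am,11am,11am) (9am,10am,11am,11am) (10am,9am,10am,10am) (10am,9am,11am,11am) (10am,10am,11am,11am) (11am,9am,10am,10am) (11am,9am,11am,11am) (11am,10am,11am,11am) (12pm,9am,10am,10am) (12pm,9am,11am,11am) (12pm,10am,11am,11am) (1pm,9am,10am,10am) (1pm,9am,11am,11am) (1pm,10am,11am,11am) — 15.
Legal=1pm: (9am,9am,10am,10am) (9am,9am,11am,11am) (9am,9am,12pm,12pm) (9am,10am,11am,11am) (9am,10am,12pm,12pm) (9am,11am,12pm,12pm) (10am,9am,10am,10am) (10am,9am,11am,11am) (10am,9am,12pm,12pm) (10am,10am,11am,11am) (10am,10am,12pm,12pm) (10am,11am,12pm,12pm) (11am,9am,10am,10am) (11am,9am,11am,11am) (11am,9am,12pm,12pm) (11am,10am,11am,11am) (11am,10am,12pm,12pm) (11am,11am,12pm,12pm) (12pm,9am,10am,10am) (12pm,9am,11am,11am) (12pm,9am,12pm,12pm) (12pm,10am,11am,11am) (12pm,10am,12pm,12pm) (12pm,11am,12pm,12pm) (1pm,9am,10am,10am) (1pm,9am,11am,11am) (1pm,9am,12pm,12pm) (1pm,10am,11am,11am) (1pm,10am,12pm,12pm) (1pm,11am,12pm,12pm) — 30.
Summing: 5 + 15 + 30 = 50.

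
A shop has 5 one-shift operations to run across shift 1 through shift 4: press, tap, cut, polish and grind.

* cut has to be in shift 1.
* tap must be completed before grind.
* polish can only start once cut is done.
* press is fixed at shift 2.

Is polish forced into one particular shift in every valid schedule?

No

polish can be shift 2 (e.g. press=shift 2, cut=shift 1, polish=shift 2, tap=shift 1, grind=shift 2) or shift 3 (e.g. tap in shift 1, polish in shift 3, grind in shift 2, cut in shift 1, press in shift 2).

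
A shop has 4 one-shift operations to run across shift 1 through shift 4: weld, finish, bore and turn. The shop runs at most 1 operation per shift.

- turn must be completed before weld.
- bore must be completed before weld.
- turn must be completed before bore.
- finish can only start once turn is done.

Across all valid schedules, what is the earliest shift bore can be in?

Precedence pushes bore to at least shift 2; downstream work caps bore at shift 3.
bore at shift 2 is achievable: weld -> shift 3, finish -> shift 4, bore -> shift 2, turn -> shift 1.

shift 2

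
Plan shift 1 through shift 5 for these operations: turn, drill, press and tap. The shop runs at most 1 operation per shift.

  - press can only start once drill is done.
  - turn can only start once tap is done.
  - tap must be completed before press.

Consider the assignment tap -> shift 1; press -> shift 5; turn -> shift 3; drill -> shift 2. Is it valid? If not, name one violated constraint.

Valid

The shop runs at most 1 operation per shift — holds.
turn can only start once tap is done — holds.
tap must be completed before press — holds.
press can only start once drill is done — holds.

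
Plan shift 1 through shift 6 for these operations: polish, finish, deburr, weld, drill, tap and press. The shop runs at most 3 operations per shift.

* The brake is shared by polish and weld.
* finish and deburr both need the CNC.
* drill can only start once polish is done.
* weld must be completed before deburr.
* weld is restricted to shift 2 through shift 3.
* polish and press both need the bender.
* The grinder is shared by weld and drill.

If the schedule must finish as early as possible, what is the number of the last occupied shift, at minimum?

shift 3

The precedence chain requires at least 2 distinct shifts.
With at most 3 per shift and 7 operations, at least 3 shifts are needed.
Propagating the time windows through the other constraints, deburr can't land before shift 3, so the schedule must run through at least shift 3.
3 works (last occupied shift: shift 3): for example polish=shift 1; tap=shift 1; press=shift 2; drill=shift 3; weld=shift 2; finish=shift 1; deburr=shift 3.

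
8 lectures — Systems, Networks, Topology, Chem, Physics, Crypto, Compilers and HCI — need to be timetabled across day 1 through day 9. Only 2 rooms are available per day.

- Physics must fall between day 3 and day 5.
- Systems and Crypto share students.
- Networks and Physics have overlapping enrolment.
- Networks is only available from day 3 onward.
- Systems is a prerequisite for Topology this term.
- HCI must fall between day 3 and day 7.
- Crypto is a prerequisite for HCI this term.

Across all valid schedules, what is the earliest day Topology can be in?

day 2

Precedence pushes Topology to at least day 2.
Topology at day 2 is achievable: Systems=day 1, Networks=day 4, Crypto=day 2, Topology=day 2, Chem=day 1, Compilers=day 4, HCI=day 3, Physics=day 3.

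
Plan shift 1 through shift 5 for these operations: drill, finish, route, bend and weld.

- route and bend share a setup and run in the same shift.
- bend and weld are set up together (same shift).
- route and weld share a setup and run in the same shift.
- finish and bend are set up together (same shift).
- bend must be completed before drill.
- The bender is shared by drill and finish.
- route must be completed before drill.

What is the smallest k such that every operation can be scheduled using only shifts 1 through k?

2 shifts

The precedence chain requires at least 2 distinct shifts.
2 works (last occupied shift: shift 2): for example drill in shift 2, finish in shift 1, route in shift 1, weld in shift 1, bend in shift 1.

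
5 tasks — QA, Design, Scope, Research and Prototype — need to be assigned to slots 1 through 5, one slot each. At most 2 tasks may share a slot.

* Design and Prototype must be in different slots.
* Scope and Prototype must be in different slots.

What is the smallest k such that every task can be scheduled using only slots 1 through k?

3 slots

With at most 2 per slot and 5 tasks, at least 3 slots are needed.
3 works (last occupied slot: 3): for example Prototype in 3, QA in 1, Design in 1, Scope in 2, Research in 2.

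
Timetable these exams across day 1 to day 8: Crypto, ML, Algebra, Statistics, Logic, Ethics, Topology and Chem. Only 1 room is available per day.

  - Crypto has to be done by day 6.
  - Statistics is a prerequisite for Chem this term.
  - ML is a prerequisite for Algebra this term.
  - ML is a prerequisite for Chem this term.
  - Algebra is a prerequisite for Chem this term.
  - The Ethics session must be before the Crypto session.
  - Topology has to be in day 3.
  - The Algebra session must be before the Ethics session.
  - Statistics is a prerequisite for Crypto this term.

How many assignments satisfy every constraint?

Splitting on ML: it can be day 1 (6), day 2 (2). Listing each branch's schedules as (Crypto, Algebra, Statistics, Logic, Ethics, Topology, Chem) by day number:
ML=day 1: (6,2,4,7,5,3,8) (6,2,4,8,5,3,7) (6,2,5,7,4,3,8) (6,2,5,8,4,3,7) (6,4,2,7,5,3,8) (6,4,2,8,5,3,7) — 6.
ML=day 2: (6,4,1,7,5,3,8) (6,4,1,8,5,3,7) — 2.
Summing: 6 + 2 = 8.

8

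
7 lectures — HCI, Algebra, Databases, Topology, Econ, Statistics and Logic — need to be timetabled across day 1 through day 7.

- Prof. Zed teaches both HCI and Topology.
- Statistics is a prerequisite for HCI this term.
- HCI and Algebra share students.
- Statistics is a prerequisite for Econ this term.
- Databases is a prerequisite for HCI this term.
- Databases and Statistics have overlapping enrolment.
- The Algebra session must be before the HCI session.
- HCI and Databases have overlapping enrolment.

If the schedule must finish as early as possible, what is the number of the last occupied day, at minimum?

The precedence chain requires at least 2 distinct days.
Could 2 days be enough, i.e. nothing placed later than day 2? No: HCI must come after Databases (at day 1 or later) → {day 2}; Databases must come before HCI (at day 2 or earlier) → {day 1}; Statistics must come before HCI (at day 2 or earlier) → {day 1}; Statistics can't share with Databases (day 1) → nothing is left.
So 2 days is not enough.
3 works (last occupied day: day 3): for example HCI -> day 3, Logic -> day 1, Databases -> day 2, Econ -> day 2, Algebra -> day 1, Topology -> day 1, Statistics -> day 1.

day 3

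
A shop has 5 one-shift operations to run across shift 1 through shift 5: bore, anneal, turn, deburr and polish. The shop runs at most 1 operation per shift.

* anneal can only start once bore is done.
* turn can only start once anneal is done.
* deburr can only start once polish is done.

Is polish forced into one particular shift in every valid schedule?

polish can be shift 1 (e.g. bore in shift 2; polish in shift 1; deburr in shift 5; anneal in shift 3; turn in shift 4) or shift 2 (e.g. deburr -> shift 5; polish -> shift 2; anneal -> shift 3; turn -> shift 4; bore -> shift 1).

No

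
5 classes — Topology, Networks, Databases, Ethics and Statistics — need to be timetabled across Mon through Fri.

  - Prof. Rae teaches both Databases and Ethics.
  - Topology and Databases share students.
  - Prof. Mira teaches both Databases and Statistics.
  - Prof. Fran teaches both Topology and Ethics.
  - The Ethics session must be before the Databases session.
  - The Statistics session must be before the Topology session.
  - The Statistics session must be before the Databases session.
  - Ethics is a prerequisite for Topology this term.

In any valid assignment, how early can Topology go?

Precedence pushes Topology to at least Tue.
Topology at Tue is achievable: Statistics -> Mon; Databases -> Wed; Networks -> Mon; Topology -> Tue; Ethics -> Mon.

Tue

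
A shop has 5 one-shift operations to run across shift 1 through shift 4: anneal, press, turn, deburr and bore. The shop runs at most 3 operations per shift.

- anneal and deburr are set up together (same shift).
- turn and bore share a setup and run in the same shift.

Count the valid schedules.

Splitting on anneal: it can be shift 1 (12), shift 2 (12), shift 3 (12), shift 4 (12). Listing each branch's schedules as (press, turn, deburr, bore) by shift number:
anneal=shift 1: (1,2,1,2) (1,3,1,3) (1,4,1,4) (2,2,1,2) (2,3,1,3) (2,4,1,4) (3,2,1,2) (3,3,1,3) (3,4,1,4) (4,2,1,2) (4,3,1,3) (4,4,1,4) — 12.
anneal=shift 2: (1,1,2,1) (1,3,2,3) (1,4,2,4) (2,1,2,1) (2,3,2,3) (2,4,2,4) (3,1,2,1) (3,3,2,3) (3,4,2,4) (4,1,2,1) (4,3,2,3) (4,4,2,4) — 12.
anneal=shift 3: (1,1,3,1) (1,2,3,2) (1,4,3,4) (2,1,3,1) (2,2,3,2) (2,4,3,4) (3,1,3,1) (3,2,3,2) (3,4,3,4) (4,1,3,1) (4,2,3,2) (4,4,3,4) — 12.
anneal=shift 4: (1,1,4,1) (1,2,4,2) (1,3,4,3) (2,1,4,1) (2,2,4,2) (2,3,4,3) (3,1,4,1) (3,2,4,2) (3,3,4,3) (4,1,4,1) (4,2,4,2) (4,3,4,3) — 12.
Summing: 12 + 12 + 12 + 12 = 48.

48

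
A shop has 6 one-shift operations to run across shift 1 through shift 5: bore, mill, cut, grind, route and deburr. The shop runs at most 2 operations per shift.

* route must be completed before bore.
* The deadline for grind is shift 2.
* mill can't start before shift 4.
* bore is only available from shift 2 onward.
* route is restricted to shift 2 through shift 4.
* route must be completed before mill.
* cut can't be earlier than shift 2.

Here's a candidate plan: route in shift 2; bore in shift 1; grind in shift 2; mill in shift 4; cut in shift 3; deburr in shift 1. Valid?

No — it violates: bore is only available from shift 2 onward

cut can't be earlier than shift 2 — holds.
bore is only available from shift 2 onward — violated.
The shop runs at most 2 operations per shift — holds.
route must be completed before bore — violated.
The deadline for grind is shift 2 — holds.
route is restricted to shift 2 through shift 4 — holds.
mill can't start before shift 4 — holds.
route must be completed before mill — holds.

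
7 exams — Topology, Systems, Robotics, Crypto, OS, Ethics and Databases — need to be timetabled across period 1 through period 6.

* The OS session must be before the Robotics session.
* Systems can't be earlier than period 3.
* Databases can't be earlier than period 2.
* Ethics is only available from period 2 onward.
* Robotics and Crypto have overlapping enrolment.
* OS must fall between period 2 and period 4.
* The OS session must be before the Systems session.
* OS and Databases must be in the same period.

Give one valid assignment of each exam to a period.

Systems=period 3, Databases=period 2, OS=period 2, Ethics=period 2, Crypto=period 1, Topology=period 1, Robotics=period 3

Checking: OS(period 2) before Systems(period 3); OS(period 2) before Robotics(period 3); Robotics(period 3) != Crypto(period 1); OS = Databases = period 2; Systems=period 3 in [period 3,period 6]; Ethics=period 2 in [period 2,period 6]; Databases=period 2 in [period 2,period 6]; OS=period 2 in [period 2,period 4].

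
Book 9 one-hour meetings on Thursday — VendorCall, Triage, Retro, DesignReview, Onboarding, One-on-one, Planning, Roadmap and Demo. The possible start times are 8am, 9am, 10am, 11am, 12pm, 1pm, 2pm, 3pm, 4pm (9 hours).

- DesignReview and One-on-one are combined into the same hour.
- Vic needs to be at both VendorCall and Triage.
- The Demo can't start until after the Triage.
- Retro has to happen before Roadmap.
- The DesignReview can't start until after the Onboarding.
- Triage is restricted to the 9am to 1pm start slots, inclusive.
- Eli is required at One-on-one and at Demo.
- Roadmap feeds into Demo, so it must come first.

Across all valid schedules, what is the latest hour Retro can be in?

Downstream work caps Retro at 2pm.
Retro at 2pm is achievable: DesignReview=9am, Onboarding=8am, Roadmap=3pm, Demo=4pm, Planning=8am, Triage=9am, VendorCall=8am, Retro=2pm, One-on-one=9am.

2pm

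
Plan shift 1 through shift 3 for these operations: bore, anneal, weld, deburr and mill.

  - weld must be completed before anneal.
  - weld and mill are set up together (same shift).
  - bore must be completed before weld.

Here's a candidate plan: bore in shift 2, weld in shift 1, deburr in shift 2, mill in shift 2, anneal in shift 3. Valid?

No. bore must be completed before weld is not satisfied.

weld and mill are set up together (same shift) — violated.
bore must be completed before weld — violated.
weld must be completed before anneal — holds.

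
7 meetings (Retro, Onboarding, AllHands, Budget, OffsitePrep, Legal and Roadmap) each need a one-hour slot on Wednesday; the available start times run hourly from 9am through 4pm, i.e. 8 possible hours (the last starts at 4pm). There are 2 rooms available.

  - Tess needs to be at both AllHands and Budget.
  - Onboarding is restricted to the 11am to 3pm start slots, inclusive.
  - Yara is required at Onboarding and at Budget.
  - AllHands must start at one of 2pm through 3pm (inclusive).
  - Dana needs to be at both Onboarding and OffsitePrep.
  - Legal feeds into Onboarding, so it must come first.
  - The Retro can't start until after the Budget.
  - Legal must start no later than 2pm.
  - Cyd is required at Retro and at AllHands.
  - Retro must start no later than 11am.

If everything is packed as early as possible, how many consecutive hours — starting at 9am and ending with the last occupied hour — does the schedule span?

6 hours

The precedence chain requires at least 2 distinct hours.
With at most 2 per hour and 7 meetings, at least 4 hours are needed.
AllHands can't be placed before 2pm — that is hour 6 counting from 9am — so the schedule must run through at least 6 hours.
6 works (last occupied hour: 2pm): for example Roadmap in 11am, Onboarding in 11am, Legal in 9am, Budget in 9am, AllHands in 2pm, Retro in 10am, OffsitePrep in 10am.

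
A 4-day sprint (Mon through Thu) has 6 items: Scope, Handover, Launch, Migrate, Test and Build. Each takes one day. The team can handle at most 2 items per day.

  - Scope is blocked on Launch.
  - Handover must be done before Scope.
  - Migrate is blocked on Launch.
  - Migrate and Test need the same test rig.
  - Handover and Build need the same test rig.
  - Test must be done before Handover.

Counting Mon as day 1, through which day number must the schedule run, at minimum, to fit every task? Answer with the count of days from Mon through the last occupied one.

The precedence chain requires at least 3 distinct days.
With at most 2 per day and 6 tasks, at least 3 days are needed.
3 works (last occupied day: Wed): for example Build in Wed; Launch in Mon; Test in Mon; Handover in Tue; Scope in Wed; Migrate in Tue.

3 days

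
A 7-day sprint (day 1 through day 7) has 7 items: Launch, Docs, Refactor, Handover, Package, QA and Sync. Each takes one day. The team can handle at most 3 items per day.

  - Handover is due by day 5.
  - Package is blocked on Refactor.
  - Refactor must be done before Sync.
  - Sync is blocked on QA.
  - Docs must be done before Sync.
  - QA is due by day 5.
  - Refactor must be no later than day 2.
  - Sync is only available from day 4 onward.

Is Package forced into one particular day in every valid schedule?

No

Package can be day 2 (e.g. Refactor -> day 1; Package -> day 2; Docs -> day 2; Handover -> day 1; Launch -> day 2; QA -> day 1; Sync -> day 4) or day 3 (e.g. Docs in day 2, Package in day 3, QA in day 1, Sync in day 4, Launch in day 2, Handover in day 1, Refactor in day 1).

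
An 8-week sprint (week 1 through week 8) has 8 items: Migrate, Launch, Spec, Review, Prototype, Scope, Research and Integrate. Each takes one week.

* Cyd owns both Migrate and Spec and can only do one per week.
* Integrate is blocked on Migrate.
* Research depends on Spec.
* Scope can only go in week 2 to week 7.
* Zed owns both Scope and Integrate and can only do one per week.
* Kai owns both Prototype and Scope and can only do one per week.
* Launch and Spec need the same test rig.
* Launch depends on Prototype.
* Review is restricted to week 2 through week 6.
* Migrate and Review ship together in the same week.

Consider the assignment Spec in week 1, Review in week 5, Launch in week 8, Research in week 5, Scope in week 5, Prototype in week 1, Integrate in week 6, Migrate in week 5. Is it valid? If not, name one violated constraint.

Valid

Kai owns both Prototype and Scope and can only do one per week — holds.
Research depends on Spec — holds.
Launch depends on Prototype — holds.
Review is restricted to week 2 through week 6 — holds.
Scope can only go in week 2 to week 7 — holds.
Integrate is blocked on Migrate — holds.
Launch and Spec need the same test rig — holds.
Migrate and Review ship together in the same week — holds.
Cyd owns both Migrate and Spec and can only do one per week — holds.
Zed owns both Scope and Integrate and can only do one per week — holds.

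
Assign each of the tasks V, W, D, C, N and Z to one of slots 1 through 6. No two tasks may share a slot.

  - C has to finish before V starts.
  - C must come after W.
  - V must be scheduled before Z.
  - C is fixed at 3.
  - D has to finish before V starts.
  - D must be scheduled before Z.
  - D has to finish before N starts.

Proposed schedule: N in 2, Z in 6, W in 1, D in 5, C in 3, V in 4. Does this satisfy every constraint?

No. D has to finish before N starts is not satisfied.

D has to finish before V starts — violated.
C must come after W — holds.
C is fixed at 3 — holds.
D has to finish before N starts — violated.
V must be scheduled before Z — holds.
C has to finish before V starts — holds.
No two tasks may share a slot — holds.
D must be scheduled before Z — holds.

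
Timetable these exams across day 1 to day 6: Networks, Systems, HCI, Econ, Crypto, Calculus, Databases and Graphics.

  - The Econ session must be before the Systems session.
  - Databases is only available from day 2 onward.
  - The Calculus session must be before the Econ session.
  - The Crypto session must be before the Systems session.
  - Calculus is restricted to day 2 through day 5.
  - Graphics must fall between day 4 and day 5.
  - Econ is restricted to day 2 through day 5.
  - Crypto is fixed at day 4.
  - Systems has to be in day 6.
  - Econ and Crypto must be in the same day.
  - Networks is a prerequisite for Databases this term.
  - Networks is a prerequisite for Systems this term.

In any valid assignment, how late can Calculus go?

day 3

Calculus is available from day 2; Calculus's own window allows nothing later than day 5; downstream work caps Calculus at day 3.
Calculus at day 3 is achievable: Econ in day 4; Graphics in day 4; Databases in day 2; Calculus in day 3; Systems in day 6; Networks in day 1; HCI in day 1; Crypto in day 4.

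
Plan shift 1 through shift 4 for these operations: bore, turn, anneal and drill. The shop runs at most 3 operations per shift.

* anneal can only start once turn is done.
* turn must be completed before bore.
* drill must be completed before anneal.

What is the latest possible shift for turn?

Downstream work caps turn at shift 3.
turn at shift 3 is achievable: bore=shift 4; turn=shift 3; drill=shift 1; anneal=shift 4.

shift 3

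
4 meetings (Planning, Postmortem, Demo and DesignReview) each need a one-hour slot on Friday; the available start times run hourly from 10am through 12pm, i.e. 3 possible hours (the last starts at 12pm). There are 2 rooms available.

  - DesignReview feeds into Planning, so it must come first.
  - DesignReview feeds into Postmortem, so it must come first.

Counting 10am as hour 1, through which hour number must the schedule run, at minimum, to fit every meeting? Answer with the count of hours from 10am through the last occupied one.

The precedence chain requires at least 2 distinct hours.
With at most 2 per hour and 4 meetings, at least 2 hours are needed.
2 works (last occupied hour: 11am): for example Demo -> 10am; Planning -> 11am; Postmortem -> 11am; DesignReview -> 10am.

2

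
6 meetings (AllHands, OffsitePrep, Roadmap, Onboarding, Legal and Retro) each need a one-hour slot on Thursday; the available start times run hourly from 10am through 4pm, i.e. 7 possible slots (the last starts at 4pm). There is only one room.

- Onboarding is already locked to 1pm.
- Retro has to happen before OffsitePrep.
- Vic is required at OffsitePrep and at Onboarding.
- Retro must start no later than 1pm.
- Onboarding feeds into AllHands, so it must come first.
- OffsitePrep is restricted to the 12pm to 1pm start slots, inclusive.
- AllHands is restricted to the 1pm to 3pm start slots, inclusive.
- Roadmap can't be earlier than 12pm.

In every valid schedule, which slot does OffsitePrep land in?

OffsitePrep's window is 12pm–1pm.
Onboarding is fixed at 1pm, and OffsitePrep can't share a slot with Onboarding.
So OffsitePrep must be 12pm.

12pm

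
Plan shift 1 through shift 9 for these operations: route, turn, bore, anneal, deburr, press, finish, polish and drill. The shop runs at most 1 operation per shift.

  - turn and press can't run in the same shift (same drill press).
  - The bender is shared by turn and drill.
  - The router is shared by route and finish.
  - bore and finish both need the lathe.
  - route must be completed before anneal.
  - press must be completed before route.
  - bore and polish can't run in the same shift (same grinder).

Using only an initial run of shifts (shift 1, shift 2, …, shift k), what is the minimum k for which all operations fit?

The precedence chain requires at least 3 distinct shifts.
With at most 1 per shift and 9 operations, at least 9 shifts are needed.
9 works (last occupied shift: shift 9): for example bore -> shift 5, press -> shift 1, route -> shift 2, finish -> shift 7, polish -> shift 8, turn -> shift 4, deburr -> shift 6, anneal -> shift 3, drill -> shift 9.

9 shifts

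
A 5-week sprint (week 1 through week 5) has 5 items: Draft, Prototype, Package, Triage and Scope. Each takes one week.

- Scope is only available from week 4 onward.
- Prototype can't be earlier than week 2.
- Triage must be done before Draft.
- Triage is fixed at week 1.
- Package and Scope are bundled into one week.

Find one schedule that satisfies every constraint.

Package -> week 4, Triage -> week 1, Prototype -> week 2, Draft -> week 2, Scope -> week 4

Checking: Triage(week 1) before Draft(week 2); Package = Scope = week 4; Triage=week 1 in [week 1,week 1]; Prototype=week 2 in [week 2,week 5]; Scope=week 4 in [week 4,week 5].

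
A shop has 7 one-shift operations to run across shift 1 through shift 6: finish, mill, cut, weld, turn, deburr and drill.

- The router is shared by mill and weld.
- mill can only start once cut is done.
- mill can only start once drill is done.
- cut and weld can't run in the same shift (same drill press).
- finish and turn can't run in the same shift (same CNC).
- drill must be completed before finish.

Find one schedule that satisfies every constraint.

cut=shift 1; deburr=shift 1; drill=shift 1; turn=shift 1; mill=shift 2; weld=shift 3; finish=shift 2

Checking: drill(shift 1) before mill(shift 2); drill(shift 1) before finish(shift 2); cut(shift 1) before mill(shift 2); finish(shift 2) != turn(shift 1); mill(shift 2) != weld(shift 3); cut(shift 1) != weld(shift 3).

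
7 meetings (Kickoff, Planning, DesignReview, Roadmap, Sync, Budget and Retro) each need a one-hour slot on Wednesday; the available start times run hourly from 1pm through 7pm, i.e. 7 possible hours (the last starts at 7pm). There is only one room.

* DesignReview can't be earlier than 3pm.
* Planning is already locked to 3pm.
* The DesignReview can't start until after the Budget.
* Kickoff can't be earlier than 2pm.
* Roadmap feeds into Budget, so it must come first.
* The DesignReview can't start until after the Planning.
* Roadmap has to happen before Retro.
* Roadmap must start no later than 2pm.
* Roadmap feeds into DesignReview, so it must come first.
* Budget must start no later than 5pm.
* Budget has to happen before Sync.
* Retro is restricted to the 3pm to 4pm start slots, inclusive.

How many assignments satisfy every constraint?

8

Splitting on Kickoff: it can be 2pm (2), 5pm (2), 6pm (2), 7pm (2). Listing each branch's schedules as (Planning, DesignReview, Roadmap, Sync, Budget, Retro):
Kickoff=2pm: (3pm,6pm,1pm,7pm,5pm,4pm) (3pm,7pm,1pm,6pm,5pm,4pm) — 2.
Kickoff=5pm: (3pm,6pm,1pm,7pm,2pm,4pm) (3pm,7pm,1pm,6pm,2pm,4pm) — 2.
Kickoff=6pm: (3pm,5pm,1pm,7pm,2pm,4pm) (3pm,7pm,1pm,5pm,2pm,4pm) — 2.
Kickoff=7pm: (3pm,5pm,1pm,6pm,2pm,4pm) (3pm,6pm,1pm,5pm,2pm,4pm) — 2.
Summing: 2 + 2 + 2 + 2 = 8.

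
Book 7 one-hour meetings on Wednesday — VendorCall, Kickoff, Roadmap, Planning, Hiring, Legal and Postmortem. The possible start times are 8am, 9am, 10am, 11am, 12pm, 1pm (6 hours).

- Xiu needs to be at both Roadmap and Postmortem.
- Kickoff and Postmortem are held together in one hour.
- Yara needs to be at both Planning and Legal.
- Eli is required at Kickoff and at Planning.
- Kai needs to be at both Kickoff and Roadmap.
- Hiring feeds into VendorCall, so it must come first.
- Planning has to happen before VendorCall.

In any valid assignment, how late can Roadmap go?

Roadmap at 1pm is achievable: Legal=9am, Hiring=8am, Postmortem=9am, VendorCall=9am, Kickoff=9am, Roadmap=1pm, Planning=8am.

1pm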